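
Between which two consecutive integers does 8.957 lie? 8 and 9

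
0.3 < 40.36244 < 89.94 True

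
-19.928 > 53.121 False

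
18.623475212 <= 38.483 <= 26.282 False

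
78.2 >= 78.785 False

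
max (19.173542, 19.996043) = 19.996043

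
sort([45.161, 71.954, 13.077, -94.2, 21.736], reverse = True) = [71.954, 45.161, 21.736, 13.077, -94.2]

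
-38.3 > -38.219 False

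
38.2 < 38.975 True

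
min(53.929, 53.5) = 53.5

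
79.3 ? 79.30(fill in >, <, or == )==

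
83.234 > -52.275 True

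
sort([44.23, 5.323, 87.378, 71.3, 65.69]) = [5.323, 44.23, 65.69, 71.3, 87.378]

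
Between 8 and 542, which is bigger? 542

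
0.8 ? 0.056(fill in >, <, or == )>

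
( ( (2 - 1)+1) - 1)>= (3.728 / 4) True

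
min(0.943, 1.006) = 0.943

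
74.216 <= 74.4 True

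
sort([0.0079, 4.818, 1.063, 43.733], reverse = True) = [43.733, 4.818, 1.063, 0.0079]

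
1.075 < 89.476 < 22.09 False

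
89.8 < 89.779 False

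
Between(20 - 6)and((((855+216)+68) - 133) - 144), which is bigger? ((((855+216)+68) - 133) - 144)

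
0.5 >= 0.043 True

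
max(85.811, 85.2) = 85.811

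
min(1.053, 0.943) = 0.943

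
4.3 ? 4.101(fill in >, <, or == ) >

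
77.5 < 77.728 True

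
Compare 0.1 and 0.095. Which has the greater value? 0.1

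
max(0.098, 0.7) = 0.7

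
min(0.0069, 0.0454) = 0.0069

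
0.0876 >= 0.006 True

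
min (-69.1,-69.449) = -69.449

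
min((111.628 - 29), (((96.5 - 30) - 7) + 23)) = 82.5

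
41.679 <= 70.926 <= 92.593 True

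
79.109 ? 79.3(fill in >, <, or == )<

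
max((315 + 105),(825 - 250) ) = 575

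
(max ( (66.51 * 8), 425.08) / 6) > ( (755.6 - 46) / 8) False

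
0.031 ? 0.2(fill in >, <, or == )<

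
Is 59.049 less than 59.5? Yes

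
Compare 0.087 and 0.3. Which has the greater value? 0.3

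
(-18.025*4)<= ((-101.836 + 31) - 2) False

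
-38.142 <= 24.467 True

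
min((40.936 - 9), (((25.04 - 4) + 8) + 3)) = 31.936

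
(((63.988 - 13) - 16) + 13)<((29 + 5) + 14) True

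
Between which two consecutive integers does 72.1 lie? 72 and 73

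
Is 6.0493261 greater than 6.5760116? No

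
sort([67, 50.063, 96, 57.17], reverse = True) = [96, 67, 57.17, 50.063]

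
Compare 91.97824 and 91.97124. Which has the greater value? 91.97824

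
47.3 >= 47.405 False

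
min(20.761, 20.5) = 20.5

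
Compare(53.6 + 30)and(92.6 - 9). They are equal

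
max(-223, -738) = -223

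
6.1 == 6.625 False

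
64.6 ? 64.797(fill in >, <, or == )<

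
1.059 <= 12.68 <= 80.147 True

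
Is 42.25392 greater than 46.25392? No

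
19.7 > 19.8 False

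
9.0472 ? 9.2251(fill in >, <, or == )<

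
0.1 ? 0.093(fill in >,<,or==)>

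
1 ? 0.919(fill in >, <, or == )>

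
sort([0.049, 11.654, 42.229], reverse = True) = [42.229, 11.654, 0.049]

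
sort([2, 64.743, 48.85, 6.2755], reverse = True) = [64.743, 48.85, 6.2755, 2]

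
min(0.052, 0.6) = 0.052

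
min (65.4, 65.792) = 65.4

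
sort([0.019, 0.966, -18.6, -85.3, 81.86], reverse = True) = [81.86, 0.966, 0.019, -18.6, -85.3]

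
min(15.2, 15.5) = 15.2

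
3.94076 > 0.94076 True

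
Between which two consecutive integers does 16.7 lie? 16 and 17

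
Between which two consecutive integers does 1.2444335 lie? 1 and 2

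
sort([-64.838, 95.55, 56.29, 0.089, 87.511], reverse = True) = [95.55, 87.511, 56.29, 0.089, -64.838]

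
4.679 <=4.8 True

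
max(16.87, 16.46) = 16.87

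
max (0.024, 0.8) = 0.8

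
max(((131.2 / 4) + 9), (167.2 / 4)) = 41.8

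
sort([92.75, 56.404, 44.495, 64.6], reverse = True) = [92.75, 64.6, 56.404, 44.495]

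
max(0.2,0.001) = 0.2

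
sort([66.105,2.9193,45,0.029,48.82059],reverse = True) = [66.105,48.82059,45,2.9193,0.029]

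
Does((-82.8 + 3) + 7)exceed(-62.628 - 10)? No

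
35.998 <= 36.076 True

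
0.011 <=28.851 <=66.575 True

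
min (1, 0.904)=0.904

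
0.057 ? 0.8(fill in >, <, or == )<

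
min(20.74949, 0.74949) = 0.74949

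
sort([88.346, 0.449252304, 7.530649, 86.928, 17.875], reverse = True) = [88.346, 86.928, 17.875, 7.530649, 0.449252304]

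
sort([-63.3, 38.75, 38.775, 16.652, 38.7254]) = [-63.3, 16.652, 38.7254, 38.75, 38.775]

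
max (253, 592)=592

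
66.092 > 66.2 False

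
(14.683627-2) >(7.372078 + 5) True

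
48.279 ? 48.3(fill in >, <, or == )<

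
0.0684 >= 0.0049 True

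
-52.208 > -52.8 True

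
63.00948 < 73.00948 True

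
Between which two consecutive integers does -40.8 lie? -41 and -40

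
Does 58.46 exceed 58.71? No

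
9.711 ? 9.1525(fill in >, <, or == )>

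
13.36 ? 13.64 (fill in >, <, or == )<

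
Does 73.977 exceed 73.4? Yes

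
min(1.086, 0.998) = 0.998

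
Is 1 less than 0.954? No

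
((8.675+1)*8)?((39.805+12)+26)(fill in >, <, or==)<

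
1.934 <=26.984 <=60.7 True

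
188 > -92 True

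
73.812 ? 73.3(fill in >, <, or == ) >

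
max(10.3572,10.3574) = 10.3574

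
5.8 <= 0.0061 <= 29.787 False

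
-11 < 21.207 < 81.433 True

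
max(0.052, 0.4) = 0.4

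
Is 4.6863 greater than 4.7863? No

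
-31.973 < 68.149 True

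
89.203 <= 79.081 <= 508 False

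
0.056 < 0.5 True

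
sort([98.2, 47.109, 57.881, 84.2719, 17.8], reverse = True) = [98.2, 84.2719, 57.881, 47.109, 17.8]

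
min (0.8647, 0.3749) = 0.3749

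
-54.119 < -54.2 False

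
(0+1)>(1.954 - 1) True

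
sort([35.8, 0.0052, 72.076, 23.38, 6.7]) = [0.0052, 6.7, 23.38, 35.8, 72.076]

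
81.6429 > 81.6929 False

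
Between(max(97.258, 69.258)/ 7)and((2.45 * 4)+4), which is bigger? (max(97.258, 69.258)/ 7)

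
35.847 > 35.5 True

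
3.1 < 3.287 True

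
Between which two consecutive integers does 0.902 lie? 0 and 1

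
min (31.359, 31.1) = 31.1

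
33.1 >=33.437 False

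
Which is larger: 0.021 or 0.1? 0.1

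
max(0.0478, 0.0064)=0.0478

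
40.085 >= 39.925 True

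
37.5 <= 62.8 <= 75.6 True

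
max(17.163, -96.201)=17.163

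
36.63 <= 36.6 False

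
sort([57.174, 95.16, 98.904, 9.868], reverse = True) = [98.904, 95.16, 57.174, 9.868]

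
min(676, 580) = 580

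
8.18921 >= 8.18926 False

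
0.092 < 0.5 True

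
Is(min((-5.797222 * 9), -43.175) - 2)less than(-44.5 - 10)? No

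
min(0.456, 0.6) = 0.456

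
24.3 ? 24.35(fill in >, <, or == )<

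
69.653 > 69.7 False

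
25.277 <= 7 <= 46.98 False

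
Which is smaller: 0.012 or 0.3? 0.012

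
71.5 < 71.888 True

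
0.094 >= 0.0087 True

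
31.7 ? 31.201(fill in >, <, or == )>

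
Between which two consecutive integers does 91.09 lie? 91 and 92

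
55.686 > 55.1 True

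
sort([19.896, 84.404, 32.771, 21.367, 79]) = [19.896, 21.367, 32.771, 79, 84.404]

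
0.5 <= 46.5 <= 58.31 True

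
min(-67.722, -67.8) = -67.8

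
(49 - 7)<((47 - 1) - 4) False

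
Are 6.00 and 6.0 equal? Yes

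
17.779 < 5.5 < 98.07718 False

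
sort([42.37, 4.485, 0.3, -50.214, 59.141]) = [-50.214, 0.3, 4.485, 42.37, 59.141]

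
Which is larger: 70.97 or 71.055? 71.055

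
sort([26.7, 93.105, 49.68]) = [26.7, 49.68, 93.105]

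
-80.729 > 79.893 False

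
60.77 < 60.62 False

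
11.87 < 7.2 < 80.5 False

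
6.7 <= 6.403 False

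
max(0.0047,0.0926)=0.0926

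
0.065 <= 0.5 True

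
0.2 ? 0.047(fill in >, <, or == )>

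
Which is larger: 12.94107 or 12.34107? 12.94107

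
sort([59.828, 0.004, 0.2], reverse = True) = [59.828, 0.2, 0.004]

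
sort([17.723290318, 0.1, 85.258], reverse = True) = [85.258, 17.723290318, 0.1]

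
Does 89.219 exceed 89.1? Yes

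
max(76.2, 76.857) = 76.857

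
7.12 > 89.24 False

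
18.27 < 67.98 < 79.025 True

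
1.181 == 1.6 False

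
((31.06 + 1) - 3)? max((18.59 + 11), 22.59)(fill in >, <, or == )<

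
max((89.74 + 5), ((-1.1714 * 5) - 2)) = 94.74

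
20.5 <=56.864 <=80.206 True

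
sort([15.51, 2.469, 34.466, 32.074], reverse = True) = [34.466, 32.074, 15.51, 2.469]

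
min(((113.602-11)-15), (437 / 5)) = 87.4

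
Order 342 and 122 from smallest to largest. 122, 342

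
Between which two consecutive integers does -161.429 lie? -162 and -161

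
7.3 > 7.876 False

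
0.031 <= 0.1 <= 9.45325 True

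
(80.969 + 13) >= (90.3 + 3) True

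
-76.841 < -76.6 True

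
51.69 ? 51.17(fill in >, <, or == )>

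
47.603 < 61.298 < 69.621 True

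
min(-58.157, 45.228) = -58.157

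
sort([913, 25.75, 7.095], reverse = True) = [913, 25.75, 7.095]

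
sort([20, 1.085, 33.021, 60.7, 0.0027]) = [0.0027, 1.085, 20, 33.021, 60.7]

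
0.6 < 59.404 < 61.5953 True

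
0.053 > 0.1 False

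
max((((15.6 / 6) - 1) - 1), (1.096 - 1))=0.6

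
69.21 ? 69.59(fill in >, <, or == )<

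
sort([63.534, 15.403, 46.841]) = [15.403, 46.841, 63.534]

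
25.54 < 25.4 False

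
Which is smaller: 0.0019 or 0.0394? 0.0019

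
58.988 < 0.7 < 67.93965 False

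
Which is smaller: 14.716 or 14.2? 14.2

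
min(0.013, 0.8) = 0.013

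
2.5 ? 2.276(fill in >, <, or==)>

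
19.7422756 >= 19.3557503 True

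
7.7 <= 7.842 True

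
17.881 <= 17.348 False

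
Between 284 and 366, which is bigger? 366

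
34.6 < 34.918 True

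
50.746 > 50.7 True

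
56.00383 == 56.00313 False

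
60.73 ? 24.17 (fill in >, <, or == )>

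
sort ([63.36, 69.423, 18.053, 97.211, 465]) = [18.053, 63.36, 69.423, 97.211, 465]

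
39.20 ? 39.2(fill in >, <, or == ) ==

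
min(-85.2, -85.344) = -85.344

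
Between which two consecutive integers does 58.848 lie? 58 and 59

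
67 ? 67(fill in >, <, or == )==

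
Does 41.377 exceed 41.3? Yes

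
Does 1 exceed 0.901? Yes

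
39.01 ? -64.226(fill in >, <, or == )>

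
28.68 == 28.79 False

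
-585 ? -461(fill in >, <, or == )<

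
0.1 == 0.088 False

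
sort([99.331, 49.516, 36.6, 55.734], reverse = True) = [99.331, 55.734, 49.516, 36.6]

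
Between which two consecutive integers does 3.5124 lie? 3 and 4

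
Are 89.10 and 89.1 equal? Yes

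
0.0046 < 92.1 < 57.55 False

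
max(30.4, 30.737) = 30.737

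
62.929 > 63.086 False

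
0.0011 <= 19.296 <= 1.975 False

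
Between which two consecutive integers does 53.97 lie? 53 and 54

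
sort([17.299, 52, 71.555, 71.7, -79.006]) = [-79.006, 17.299, 52, 71.555, 71.7]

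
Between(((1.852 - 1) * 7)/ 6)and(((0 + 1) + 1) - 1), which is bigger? (((0 + 1) + 1) - 1)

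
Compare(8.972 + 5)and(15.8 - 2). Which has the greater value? (8.972 + 5)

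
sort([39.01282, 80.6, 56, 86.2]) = [39.01282, 56, 80.6, 86.2]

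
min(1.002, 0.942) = 0.942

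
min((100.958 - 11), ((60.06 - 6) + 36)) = 89.958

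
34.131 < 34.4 True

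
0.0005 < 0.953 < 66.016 True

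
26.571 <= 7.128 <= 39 False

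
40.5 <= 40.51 True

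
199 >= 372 False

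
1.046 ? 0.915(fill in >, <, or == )>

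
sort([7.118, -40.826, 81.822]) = [-40.826, 7.118, 81.822]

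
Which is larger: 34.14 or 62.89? 62.89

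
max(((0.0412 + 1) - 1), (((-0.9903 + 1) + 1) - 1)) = 0.0412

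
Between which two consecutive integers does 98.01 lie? 98 and 99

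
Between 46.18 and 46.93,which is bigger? 46.93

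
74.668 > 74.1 True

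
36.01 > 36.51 False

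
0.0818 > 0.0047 True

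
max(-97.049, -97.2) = -97.049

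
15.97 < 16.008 True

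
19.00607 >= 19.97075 False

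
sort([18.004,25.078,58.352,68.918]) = [18.004,25.078,58.352,68.918]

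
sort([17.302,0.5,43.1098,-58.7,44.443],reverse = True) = [44.443,43.1098,17.302,0.5,-58.7]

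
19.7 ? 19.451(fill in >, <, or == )>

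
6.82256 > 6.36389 True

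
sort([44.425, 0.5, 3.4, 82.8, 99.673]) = [0.5, 3.4, 44.425, 82.8, 99.673]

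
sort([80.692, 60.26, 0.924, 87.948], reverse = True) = [87.948, 80.692, 60.26, 0.924]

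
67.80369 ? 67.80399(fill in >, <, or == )<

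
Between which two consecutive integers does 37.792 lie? 37 and 38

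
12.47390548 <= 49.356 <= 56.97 True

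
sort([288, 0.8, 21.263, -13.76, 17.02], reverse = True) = [288, 21.263, 17.02, 0.8, -13.76]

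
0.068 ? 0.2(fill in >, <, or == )<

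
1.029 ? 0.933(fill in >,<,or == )>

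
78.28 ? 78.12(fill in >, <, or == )>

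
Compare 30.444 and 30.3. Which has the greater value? 30.444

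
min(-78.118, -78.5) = -78.5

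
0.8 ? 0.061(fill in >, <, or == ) >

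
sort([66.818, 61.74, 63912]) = [61.74, 66.818, 63912]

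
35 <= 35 True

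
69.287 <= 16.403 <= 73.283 False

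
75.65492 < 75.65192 False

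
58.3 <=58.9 True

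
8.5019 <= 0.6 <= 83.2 False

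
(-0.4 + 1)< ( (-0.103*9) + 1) False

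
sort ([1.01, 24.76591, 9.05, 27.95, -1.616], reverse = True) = [27.95, 24.76591, 9.05, 1.01, -1.616]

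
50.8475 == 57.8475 False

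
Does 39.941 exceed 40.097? No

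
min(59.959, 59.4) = 59.4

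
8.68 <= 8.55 False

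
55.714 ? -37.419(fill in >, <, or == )>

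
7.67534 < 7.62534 False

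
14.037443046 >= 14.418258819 False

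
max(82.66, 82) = 82.66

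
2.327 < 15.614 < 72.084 True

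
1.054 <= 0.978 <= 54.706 False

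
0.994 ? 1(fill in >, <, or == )<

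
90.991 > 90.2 True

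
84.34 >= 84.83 False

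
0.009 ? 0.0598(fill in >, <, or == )<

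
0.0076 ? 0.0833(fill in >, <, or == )<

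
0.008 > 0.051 False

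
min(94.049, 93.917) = 93.917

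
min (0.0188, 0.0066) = 0.0066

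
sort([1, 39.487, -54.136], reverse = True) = [39.487, 1, -54.136]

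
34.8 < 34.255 False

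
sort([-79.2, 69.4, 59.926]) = [-79.2, 59.926, 69.4]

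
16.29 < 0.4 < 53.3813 False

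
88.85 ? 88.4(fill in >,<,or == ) >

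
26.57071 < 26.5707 False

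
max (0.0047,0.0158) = 0.0158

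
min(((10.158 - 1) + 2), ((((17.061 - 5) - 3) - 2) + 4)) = 11.061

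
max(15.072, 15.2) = 15.2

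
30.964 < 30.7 False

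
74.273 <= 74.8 True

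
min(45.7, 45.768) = 45.7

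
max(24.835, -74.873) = 24.835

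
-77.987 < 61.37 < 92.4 True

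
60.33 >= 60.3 True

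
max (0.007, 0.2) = 0.2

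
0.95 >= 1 False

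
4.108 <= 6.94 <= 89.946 True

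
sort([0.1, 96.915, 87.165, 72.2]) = [0.1, 72.2, 87.165, 96.915]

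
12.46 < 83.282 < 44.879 False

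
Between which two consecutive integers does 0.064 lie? 0 and 1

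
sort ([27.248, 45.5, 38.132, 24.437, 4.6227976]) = [4.6227976, 24.437, 27.248, 38.132, 45.5]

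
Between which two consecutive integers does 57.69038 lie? 57 and 58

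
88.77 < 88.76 False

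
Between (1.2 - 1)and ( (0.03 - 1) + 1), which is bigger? (1.2 - 1)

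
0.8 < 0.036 False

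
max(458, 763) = 763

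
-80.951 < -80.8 True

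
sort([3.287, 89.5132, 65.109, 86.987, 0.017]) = [0.017, 3.287, 65.109, 86.987, 89.5132]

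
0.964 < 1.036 True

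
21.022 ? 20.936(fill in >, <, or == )>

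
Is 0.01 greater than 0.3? No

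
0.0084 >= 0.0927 False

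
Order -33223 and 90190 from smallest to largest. -33223, 90190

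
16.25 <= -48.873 False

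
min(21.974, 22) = 21.974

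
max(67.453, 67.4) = 67.453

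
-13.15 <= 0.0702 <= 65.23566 True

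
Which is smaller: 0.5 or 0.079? 0.079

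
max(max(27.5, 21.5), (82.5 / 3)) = 27.5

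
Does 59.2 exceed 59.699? No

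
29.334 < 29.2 False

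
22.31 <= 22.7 True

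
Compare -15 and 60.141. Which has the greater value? 60.141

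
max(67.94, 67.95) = 67.95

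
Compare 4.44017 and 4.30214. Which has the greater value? 4.44017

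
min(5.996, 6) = 5.996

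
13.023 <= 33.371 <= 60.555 True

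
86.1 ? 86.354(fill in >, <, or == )<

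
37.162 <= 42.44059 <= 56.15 True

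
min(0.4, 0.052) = 0.052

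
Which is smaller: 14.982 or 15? 14.982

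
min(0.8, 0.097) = 0.097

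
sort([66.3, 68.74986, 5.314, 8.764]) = [5.314, 8.764, 66.3, 68.74986]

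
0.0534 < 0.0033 False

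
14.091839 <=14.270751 True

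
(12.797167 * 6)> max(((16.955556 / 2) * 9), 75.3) True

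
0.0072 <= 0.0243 True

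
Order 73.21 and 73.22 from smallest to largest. 73.21, 73.22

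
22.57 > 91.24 False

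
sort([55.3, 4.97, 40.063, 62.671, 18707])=[4.97, 40.063, 55.3, 62.671, 18707]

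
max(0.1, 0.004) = 0.1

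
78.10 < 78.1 False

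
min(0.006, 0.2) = 0.006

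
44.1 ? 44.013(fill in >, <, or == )>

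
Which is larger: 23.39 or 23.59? 23.59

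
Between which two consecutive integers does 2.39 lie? 2 and 3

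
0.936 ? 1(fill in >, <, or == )<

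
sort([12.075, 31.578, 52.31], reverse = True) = [52.31, 31.578, 12.075]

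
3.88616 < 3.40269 False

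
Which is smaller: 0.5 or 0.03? 0.03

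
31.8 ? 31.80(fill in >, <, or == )==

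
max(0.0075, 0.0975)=0.0975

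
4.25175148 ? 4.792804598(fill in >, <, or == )<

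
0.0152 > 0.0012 True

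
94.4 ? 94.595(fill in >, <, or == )<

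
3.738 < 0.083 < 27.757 False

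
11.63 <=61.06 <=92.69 True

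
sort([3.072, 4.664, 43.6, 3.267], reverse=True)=[43.6, 4.664, 3.267, 3.072]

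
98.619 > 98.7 False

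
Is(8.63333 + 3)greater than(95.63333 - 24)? No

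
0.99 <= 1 True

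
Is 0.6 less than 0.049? No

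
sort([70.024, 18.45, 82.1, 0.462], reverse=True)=[82.1, 70.024, 18.45, 0.462]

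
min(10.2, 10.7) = 10.2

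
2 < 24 True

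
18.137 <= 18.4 True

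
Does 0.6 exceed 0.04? Yes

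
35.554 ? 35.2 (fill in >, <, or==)>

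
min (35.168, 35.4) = 35.168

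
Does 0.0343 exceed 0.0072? Yes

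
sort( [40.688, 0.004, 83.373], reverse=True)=[83.373, 40.688, 0.004]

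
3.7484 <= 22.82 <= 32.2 True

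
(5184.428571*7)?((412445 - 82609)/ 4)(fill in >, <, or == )<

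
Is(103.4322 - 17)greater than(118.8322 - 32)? No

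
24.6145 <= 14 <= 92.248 False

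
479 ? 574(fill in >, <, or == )<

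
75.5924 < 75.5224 False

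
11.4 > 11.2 True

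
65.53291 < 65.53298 True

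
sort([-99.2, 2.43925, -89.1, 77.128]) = [-99.2, -89.1, 2.43925, 77.128]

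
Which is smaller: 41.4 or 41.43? 41.4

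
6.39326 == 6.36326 False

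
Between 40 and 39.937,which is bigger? 40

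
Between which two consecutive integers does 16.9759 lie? 16 and 17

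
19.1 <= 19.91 True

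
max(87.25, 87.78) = 87.78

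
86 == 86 True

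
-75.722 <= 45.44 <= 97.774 True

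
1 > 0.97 True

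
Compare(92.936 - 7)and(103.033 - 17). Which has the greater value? (103.033 - 17)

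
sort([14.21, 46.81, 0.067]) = [0.067, 14.21, 46.81]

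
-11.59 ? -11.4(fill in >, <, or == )<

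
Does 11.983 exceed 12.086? No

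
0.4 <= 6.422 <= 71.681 True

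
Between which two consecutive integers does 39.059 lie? 39 and 40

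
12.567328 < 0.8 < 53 False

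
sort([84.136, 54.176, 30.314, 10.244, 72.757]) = [10.244, 30.314, 54.176, 72.757, 84.136]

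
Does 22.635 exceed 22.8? No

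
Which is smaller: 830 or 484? 484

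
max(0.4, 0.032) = 0.4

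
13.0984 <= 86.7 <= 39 False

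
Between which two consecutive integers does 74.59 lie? 74 and 75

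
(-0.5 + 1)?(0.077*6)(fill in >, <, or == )>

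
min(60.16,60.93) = 60.16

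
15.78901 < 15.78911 True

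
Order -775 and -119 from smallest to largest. -775, -119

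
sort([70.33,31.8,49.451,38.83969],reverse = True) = [70.33,49.451,38.83969,31.8]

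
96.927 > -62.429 True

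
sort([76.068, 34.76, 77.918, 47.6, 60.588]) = [34.76, 47.6, 60.588, 76.068, 77.918]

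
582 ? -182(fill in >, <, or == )>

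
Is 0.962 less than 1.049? Yes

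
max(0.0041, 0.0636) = 0.0636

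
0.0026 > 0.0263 False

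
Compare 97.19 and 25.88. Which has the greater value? 97.19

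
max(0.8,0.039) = 0.8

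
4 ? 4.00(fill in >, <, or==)==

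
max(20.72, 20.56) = 20.72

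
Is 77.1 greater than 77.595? No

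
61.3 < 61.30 False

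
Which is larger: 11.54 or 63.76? 63.76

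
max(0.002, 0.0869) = 0.0869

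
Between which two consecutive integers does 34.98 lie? 34 and 35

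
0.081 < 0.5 True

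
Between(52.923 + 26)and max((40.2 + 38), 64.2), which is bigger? (52.923 + 26)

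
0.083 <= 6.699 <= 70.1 True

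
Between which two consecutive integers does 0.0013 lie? 0 and 1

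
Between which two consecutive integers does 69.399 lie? 69 and 70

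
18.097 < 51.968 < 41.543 False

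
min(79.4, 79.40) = 79.4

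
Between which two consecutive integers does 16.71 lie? 16 and 17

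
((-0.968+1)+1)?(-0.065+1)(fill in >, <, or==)>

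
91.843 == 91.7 False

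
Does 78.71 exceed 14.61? Yes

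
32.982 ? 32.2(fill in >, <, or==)>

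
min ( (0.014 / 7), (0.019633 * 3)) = 0.002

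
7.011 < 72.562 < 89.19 True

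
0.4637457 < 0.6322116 True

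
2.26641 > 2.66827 False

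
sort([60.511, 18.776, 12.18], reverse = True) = [60.511, 18.776, 12.18]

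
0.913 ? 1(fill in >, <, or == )<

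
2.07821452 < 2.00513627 False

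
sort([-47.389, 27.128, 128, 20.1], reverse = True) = [128, 27.128, 20.1, -47.389]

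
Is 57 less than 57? No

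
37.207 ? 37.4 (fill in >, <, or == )<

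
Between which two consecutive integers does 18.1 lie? 18 and 19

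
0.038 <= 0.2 True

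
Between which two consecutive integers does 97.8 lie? 97 and 98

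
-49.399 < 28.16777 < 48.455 True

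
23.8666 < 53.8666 True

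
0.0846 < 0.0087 False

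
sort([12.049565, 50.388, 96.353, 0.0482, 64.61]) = [0.0482, 12.049565, 50.388, 64.61, 96.353]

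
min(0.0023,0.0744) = 0.0023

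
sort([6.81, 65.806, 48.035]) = [6.81, 48.035, 65.806]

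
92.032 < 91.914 False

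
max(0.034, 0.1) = 0.1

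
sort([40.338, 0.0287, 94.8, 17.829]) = [0.0287, 17.829, 40.338, 94.8]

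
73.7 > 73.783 False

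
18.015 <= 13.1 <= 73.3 False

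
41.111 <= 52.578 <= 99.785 True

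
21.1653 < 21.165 False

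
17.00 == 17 True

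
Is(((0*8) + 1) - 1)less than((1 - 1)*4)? No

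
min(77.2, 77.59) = 77.2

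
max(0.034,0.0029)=0.034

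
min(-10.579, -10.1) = -10.579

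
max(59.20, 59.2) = 59.2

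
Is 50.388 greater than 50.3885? No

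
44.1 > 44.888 False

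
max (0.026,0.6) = 0.6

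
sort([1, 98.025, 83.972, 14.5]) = [1, 14.5, 83.972, 98.025]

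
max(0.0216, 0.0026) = 0.0216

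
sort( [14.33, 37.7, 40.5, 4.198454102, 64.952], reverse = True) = [64.952, 40.5, 37.7, 14.33, 4.198454102]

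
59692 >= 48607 True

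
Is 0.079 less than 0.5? Yes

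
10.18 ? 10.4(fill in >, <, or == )<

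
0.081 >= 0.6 False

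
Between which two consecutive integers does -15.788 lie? -16 and -15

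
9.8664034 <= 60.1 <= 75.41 True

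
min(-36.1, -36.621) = -36.621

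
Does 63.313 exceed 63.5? No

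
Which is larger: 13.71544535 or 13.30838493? 13.71544535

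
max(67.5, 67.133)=67.5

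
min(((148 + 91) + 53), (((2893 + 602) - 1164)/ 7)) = 292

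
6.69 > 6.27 True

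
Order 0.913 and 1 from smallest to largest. 0.913, 1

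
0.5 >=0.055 True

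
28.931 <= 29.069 True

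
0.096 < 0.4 True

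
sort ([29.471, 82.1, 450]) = [29.471, 82.1, 450]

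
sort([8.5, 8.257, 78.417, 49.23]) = [8.257, 8.5, 49.23, 78.417]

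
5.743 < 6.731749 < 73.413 True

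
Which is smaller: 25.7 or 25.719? 25.7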